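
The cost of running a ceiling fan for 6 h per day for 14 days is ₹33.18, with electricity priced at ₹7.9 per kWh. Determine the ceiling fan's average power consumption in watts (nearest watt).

Energy = ₹33.18 ÷ ₹7.9/kWh = 4.2 kWh
Runtime = 6 h/day × 14 days = 84 h
Power = 4.2 kWh ÷ 84 h = 0.05 kW = 50 W

50 W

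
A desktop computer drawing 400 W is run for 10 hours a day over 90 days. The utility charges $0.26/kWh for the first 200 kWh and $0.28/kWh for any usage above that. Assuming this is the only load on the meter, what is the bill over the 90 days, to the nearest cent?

Runtime = 10 h/day × 90 days = 900 h
Energy = 0.4 kW × 900 h = 360 kWh
Tier 1 (0–200 kWh): 200 × $0.26 = $52
Above 200 kWh: 160 × $0.28 = $44.8
Bill = $96.80

$96.80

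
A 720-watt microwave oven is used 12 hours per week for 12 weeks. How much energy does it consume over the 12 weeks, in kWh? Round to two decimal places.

Runtime = 12 h/week × 12 weeks = 144 h
Energy = 0.72 kW × 144 h = 103.68 kWh

103.68 kWh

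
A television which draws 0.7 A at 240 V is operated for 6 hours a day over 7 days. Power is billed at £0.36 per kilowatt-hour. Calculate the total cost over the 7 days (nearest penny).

Power = 0.7 A × 240 V = 168 W = 0.168 kW
Runtime = 6 h/day × 7 days = 42 h
Energy = 0.168 kW × 42 h = 7.056 kWh
Cost = 7.056 kWh × £0.36/kWh = £2.54

£2.54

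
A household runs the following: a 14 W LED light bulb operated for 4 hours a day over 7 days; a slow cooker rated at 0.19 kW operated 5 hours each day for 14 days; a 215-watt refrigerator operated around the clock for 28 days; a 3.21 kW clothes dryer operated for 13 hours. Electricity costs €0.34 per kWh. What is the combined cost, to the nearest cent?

LED light bulb: Runtime = 4 h/day × 7 days = 28 h
LED light bulb: 0.014 kW × 28 h = 0.392 kWh
slow cooker: Runtime = 5 h/day × 14 days = 70 h
slow cooker: 0.19 kW × 70 h = 13.3 kWh
refrigerator: Runtime = 24 h × 28 = 672 h
refrigerator: 0.215 kW × 672 h = 144.48 kWh
clothes dryer: 3.21 kW × 13 h = 41.73 kWh
Total energy = 199.902 kWh
Cost = 199.902 × €0.34 = €67.97

€67.97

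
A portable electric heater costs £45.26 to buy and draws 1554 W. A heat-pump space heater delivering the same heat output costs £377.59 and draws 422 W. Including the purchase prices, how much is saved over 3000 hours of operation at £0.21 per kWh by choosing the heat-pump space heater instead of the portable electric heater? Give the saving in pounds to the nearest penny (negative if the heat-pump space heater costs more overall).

portable electric heater: £45.26 + (1554/1000) kW × 3000 h × £0.21 = £45.26 + £979.02 = £1024.28
heat-pump space heater: £377.59 + (422/1000) kW × 3000 h × £0.21 = £377.59 + £265.86 = £643.45
Saving = £1024.28 − £643.45 = £380.83

£380.83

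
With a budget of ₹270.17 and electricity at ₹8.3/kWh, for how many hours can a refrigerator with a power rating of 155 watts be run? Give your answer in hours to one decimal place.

210.0 h

Energy available = ₹270.17 ÷ ₹8.3/kWh = 32.5506 kWh
Hours = 32.5506 kWh ÷ 0.155 kW = 210.0 h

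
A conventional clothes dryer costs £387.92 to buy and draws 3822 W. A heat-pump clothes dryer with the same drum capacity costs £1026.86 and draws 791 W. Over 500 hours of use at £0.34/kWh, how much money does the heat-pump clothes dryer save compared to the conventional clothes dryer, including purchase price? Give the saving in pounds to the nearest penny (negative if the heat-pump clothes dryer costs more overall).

-£123.67

conventional clothes dryer: £387.92 + (3822/1000) kW × 500 h × £0.34 = £387.92 + £649.74 = £1037.66
heat-pump clothes dryer: £1026.86 + (791/1000) kW × 500 h × £0.34 = £1026.86 + £134.47 = £1161.33
Saving = £1037.66 − £1161.33 = −£123.67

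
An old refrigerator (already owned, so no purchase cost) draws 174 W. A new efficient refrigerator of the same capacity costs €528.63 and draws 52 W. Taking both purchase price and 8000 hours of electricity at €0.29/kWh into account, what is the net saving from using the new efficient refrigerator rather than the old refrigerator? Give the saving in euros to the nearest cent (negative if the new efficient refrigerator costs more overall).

-€245.59

old refrigerator: €0.00 + (174/1000) kW × 8000 h × €0.29 = €0.00 + €403.68 = €403.68
new efficient refrigerator: €528.63 + (52/1000) kW × 8000 h × €0.29 = €528.63 + €120.64 = €649.27
Saving = €403.68 − €649.27 = −€245.59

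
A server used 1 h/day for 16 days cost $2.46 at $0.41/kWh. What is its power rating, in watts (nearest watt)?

Energy = $2.46 ÷ $0.41/kWh = 6 kWh
Runtime = 1 h/day × 16 days = 16 h
Power = 6 kWh ÷ 16 h = 0.375 kW = 375 W

375 W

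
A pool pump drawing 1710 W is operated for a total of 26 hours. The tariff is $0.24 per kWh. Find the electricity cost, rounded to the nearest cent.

Energy = 1.71 kW × 26 h = 44.46 kWh
Cost = 44.46 kWh × $0.24/kWh = $10.67

$10.67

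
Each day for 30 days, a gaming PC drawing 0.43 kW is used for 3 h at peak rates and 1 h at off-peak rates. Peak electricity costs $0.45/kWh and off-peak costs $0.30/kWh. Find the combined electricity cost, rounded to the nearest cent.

Peak energy = 0.43 kW × 3 h × 30 = 38.7 kWh
Off-peak energy = 0.43 kW × 1 h × 30 = 12.9 kWh
Cost = 38.7 × $0.45 + 12.9 × $0.30 = $17.415 + $3.87 = $21.29

$21.29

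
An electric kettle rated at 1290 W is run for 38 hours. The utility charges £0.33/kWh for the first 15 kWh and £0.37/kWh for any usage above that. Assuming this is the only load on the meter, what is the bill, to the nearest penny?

Energy = 1.29 kW × 38 h = 49.02 kWh
Tier 1 (0–15 kWh): 15 × £0.33 = £4.95
Above 15 kWh: 34.02 × £0.37 = £12.5874
Bill = £17.54

£17.54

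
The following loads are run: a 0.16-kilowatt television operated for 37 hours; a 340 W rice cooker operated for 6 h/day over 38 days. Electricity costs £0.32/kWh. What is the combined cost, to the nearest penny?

television: 0.16 kW × 37 h = 5.92 kWh
rice cooker: Runtime = 6 h/day × 38 days = 228 h
rice cooker: 0.34 kW × 228 h = 77.52 kWh
Total energy = 83.44 kWh
Cost = 83.44 × £0.32 = £26.70

£26.70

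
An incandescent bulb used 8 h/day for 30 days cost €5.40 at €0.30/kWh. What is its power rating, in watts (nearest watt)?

Energy = €5.40 ÷ €0.30/kWh = 18 kWh
Runtime = 8 h/day × 30 days = 240 h
Power = 18 kWh ÷ 240 h = 0.075 kW = 75 W

75 W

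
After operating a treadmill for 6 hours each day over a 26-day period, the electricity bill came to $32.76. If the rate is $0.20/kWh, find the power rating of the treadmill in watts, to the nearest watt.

Energy = $32.76 ÷ $0.20/kWh = 163.8 kWh
Runtime = 6 h/day × 26 days = 156 h
Power = 163.8 kWh ÷ 156 h = 1.05 kW = 1050 W

1050 W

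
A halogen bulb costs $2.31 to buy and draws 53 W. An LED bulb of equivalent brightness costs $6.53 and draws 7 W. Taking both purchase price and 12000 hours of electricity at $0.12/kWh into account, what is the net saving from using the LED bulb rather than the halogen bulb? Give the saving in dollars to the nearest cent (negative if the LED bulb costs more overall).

$62.02

halogen bulb: $2.31 + (53/1000) kW × 12000 h × $0.12 = $2.31 + $76.32 = $78.63
LED bulb: $6.53 + (7/1000) kW × 12000 h × $0.12 = $6.53 + $10.08 = $16.61
Saving = $78.63 − $16.61 = $62.02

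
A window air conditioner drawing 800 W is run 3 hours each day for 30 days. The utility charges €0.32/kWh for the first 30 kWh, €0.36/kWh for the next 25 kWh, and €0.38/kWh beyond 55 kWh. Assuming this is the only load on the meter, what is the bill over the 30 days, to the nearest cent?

€25.06

Runtime = 3 h/day × 30 days = 90 h
Energy = 0.8 kW × 90 h = 72 kWh
Tier 1 (0–30 kWh): 30 × €0.32 = €9.6
Tier 2 (30–55 kWh): 25 × €0.36 = €9
Above 55 kWh: 17 × €0.38 = €6.46
Bill = €25.06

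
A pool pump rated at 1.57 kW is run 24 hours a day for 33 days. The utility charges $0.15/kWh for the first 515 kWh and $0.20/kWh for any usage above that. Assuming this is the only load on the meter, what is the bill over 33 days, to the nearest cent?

$222.94

Runtime = 24 h × 33 = 792 h
Energy = 1.57 kW × 792 h = 1243.44 kWh
Tier 1 (0–515 kWh): 515 × $0.15 = $77.25
Above 515 kWh: 728.44 × $0.20 = $145.688
Bill = $222.94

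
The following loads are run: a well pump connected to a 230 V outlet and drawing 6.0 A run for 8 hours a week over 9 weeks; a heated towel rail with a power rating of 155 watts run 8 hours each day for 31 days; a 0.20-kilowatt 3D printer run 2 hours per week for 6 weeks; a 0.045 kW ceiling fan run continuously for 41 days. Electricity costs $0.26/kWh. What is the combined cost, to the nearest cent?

$47.96

well pump: Power = 6.0 A × 230 V = 1380 W = 1.38 kW
well pump: Runtime = 8 h/week × 9 weeks = 72 h
well pump: 1.38 kW × 72 h = 99.36 kWh
heated towel rail: Runtime = 8 h/day × 31 days = 248 h
heated towel rail: 0.155 kW × 248 h = 38.44 kWh
3D printer: Runtime = 2 h/week × 6 weeks = 12 h
3D printer: 0.2 kW × 12 h = 2.4 kWh
ceiling fan: Runtime = 24 h × 41 = 984 h
ceiling fan: 0.045 kW × 984 h = 44.28 kWh
Total energy = 184.48 kWh
Cost = 184.48 × $0.26 = $47.96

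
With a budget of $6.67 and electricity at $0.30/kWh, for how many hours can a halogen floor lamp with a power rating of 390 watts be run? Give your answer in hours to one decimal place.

Energy available = $6.67 ÷ $0.30/kWh = 22.2333 kWh
Hours = 22.2333 kWh ÷ 0.39 kW = 57.0 h

57.0 h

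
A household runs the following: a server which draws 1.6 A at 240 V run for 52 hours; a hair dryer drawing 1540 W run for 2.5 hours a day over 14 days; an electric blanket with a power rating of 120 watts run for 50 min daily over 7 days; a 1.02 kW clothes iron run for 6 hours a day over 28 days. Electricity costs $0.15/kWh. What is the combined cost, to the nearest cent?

server: Power = 1.6 A × 240 V = 384 W = 0.384 kW
server: 0.384 kW × 52 h = 19.968 kWh
hair dryer: Runtime = 2.5 h/day × 14 days = 35 h
hair dryer: 1.54 kW × 35 h = 53.9 kWh
electric blanket: Runtime = 50 min × 7 = 350 min = 5.833333… h
electric blanket: 0.12 kW × 5.833333… h = 0.7 kWh
clothes iron: Runtime = 6 h/day × 28 days = 168 h
clothes iron: 1.02 kW × 168 h = 171.36 kWh
Total energy = 245.928 kWh
Cost = 245.928 × $0.15 = $36.89

$36.89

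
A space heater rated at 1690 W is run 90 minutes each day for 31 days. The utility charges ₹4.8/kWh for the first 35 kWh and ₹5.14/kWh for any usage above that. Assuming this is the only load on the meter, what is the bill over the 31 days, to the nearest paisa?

₹392.03

Runtime = 90 min × 31 = 2790 min = 46.5 h
Energy = 1.69 kW × 46.5 h = 78.585 kWh
Tier 1 (0–35 kWh): 35 × ₹4.8 = ₹168
Above 35 kWh: 43.585 × ₹5.14 = ₹224.0269
Bill = ₹392.03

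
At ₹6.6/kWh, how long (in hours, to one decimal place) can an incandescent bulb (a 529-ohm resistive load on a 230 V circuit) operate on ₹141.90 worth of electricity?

215.0 h

Power = V²/R = 230²/529 = 100 W = 0.1 kW
Energy available = ₹141.90 ÷ ₹6.6/kWh = 21.5 kWh
Hours = 21.5 kWh ÷ 0.1 kW = 215.0 h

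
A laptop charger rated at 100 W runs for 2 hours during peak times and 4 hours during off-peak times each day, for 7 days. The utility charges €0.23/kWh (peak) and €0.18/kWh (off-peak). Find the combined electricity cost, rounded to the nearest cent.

Peak energy = 0.1 kW × 2 h × 7 = 1.4 kWh
Off-peak energy = 0.1 kW × 4 h × 7 = 2.8 kWh
Cost = 1.4 × €0.23 + 2.8 × €0.18 = €0.322 + €0.504 = €0.83

€0.83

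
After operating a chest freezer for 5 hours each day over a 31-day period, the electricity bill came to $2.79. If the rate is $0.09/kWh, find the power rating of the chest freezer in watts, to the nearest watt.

200 W

Energy = $2.79 ÷ $0.09/kWh = 31 kWh
Runtime = 5 h/day × 31 days = 155 h
Power = 31 kWh ÷ 155 h = 0.2 kW = 200 W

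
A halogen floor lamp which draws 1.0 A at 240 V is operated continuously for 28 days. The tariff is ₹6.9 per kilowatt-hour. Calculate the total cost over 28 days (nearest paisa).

Power = 1.0 A × 240 V = 240 W = 0.24 kW
Runtime = 24 h × 28 = 672 h
Energy = 0.24 kW × 672 h = 161.28 kWh
Cost = 161.28 kWh × ₹6.9/kWh = ₹1112.83

₹1112.83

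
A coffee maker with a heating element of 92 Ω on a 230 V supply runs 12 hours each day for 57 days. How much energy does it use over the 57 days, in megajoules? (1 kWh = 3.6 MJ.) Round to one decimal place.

Power = V²/R = 230²/92 = 575 W = 0.575 kW
Runtime = 12 h/day × 57 days = 684 h
Energy = 0.575 kW × 684 h = 393.3 kWh
= 393.3 × 3.6 MJ = 1415.9 MJ

1415.9 MJ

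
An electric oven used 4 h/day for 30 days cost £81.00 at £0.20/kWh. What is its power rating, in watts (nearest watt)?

Energy = £81.00 ÷ £0.20/kWh = 405 kWh
Runtime = 4 h/day × 30 days = 120 h
Power = 405 kWh ÷ 120 h = 3.375 kW = 3375 W

3375 W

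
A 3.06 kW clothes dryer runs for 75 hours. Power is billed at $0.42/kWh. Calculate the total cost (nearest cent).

Energy = 3.06 kW × 75 h = 229.5 kWh
Cost = 229.5 kWh × $0.42/kWh = $96.39

$96.39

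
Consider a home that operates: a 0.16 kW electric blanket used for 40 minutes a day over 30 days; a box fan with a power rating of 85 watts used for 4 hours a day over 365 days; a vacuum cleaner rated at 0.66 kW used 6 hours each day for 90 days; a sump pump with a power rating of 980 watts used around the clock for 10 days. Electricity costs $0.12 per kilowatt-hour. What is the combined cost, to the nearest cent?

electric blanket: Runtime = 40 min × 30 = 1200 min = 20 h
electric blanket: 0.16 kW × 20 h = 3.2 kWh
box fan: Runtime = 4 h/day × 365 days = 1460 h
box fan: 0.085 kW × 1460 h = 124.1 kWh
vacuum cleaner: Runtime = 6 h/day × 90 days = 540 h
vacuum cleaner: 0.66 kW × 540 h = 356.4 kWh
sump pump: Runtime = 24 h × 10 = 240 h
sump pump: 0.98 kW × 240 h = 235.2 kWh
Total energy = 718.9 kWh
Cost = 718.9 × $0.12 = $86.27

$86.27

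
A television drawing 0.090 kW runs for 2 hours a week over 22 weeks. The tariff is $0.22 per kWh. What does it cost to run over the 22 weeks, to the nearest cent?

$0.87

Runtime = 2 h/week × 22 weeks = 44 h
Energy = 0.09 kW × 44 h = 3.96 kWh
Cost = 3.96 kWh × $0.22/kWh = $0.87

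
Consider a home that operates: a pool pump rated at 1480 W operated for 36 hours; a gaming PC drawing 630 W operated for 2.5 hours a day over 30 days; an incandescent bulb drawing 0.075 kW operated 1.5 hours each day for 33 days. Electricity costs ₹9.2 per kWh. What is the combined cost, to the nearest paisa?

pool pump: 1.48 kW × 36 h = 53.28 kWh
gaming PC: Runtime = 2.5 h/day × 30 days = 75 h
gaming PC: 0.63 kW × 75 h = 47.25 kWh
incandescent bulb: Runtime = 1.5 h/day × 33 days = 49.5 h
incandescent bulb: 0.075 kW × 49.5 h = 3.7125 kWh
Total energy = 104.2425 kWh
Cost = 104.2425 × ₹9.2 = ₹959.03

₹959.03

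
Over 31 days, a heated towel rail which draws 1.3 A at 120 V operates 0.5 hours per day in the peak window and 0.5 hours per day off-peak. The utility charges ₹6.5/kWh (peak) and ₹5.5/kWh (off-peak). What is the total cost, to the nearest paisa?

₹29.02

Power = 1.3 A × 120 V = 156 W = 0.156 kW
Peak energy = 0.156 kW × 0.5 h × 31 = 2.418 kWh
Off-peak energy = 0.156 kW × 0.5 h × 31 = 2.418 kWh
Cost = 2.418 × ₹6.5 + 2.418 × ₹5.5 = ₹15.717 + ₹13.299 = ₹29.02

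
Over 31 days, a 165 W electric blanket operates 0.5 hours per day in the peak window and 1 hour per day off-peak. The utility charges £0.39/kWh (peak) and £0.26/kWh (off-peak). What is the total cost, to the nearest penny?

£2.33

Peak energy = 0.165 kW × 0.5 h × 31 = 2.5575 kWh
Off-peak energy = 0.165 kW × 1 h × 31 = 5.115 kWh
Cost = 2.5575 × £0.39 + 5.115 × £0.26 = £0.997425 + £1.3299 = £2.33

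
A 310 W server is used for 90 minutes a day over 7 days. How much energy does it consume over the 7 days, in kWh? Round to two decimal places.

3.26 kWh

Runtime = 90 min × 7 = 630 min = 10.5 h
Energy = 0.31 kW × 10.5 h = 3.255 kWh ≈ 3.26 kWh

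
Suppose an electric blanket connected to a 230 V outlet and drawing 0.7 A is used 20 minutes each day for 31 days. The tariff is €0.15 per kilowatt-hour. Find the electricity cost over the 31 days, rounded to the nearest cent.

Power = 0.7 A × 230 V = 161 W = 0.161 kW
Runtime = 20 min × 31 = 620 min = 10.333333… h
Energy = 0.161 kW × 10.333333… h = 1.663666… kWh
Cost = 1.663666… kWh × €0.15/kWh = €0.25

€0.25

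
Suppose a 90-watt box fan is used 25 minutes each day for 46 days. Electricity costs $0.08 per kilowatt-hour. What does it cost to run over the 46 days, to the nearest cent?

$0.14

Runtime = 25 min × 46 = 1150 min = 19.166666… h
Energy = 0.09 kW × 19.166666… h = 1.725 kWh
Cost = 1.725 kWh × $0.08/kWh = $0.14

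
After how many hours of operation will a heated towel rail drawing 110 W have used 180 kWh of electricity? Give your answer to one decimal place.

Hours = 180 kWh ÷ 0.11 kW = 1636.4 h

1636.4 h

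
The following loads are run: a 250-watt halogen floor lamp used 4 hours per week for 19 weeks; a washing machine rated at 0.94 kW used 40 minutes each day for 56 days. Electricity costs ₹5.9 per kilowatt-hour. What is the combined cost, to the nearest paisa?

halogen floor lamp: Runtime = 4 h/week × 19 weeks = 76 h
halogen floor lamp: 0.25 kW × 76 h = 19 kWh
washing machine: Runtime = 40 min × 56 = 2240 min = 37.333333… h
washing machine: 0.94 kW × 37.333333… h = 35.093333… kWh
Total energy = 54.093333… kWh
Cost = 54.093333… × ₹5.9 = ₹319.15

₹319.15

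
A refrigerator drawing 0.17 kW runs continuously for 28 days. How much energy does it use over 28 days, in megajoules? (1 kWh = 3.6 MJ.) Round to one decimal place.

411.3 MJ

Runtime = 24 h × 28 = 672 h
Energy = 0.17 kW × 672 h = 114.24 kWh
= 114.24 × 3.6 MJ = 411.3 MJ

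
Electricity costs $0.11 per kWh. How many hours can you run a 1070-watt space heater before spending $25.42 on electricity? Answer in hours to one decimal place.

216.0 h

Energy available = $25.42 ÷ $0.11/kWh = 231.0909 kWh
Hours = 231.0909 kWh ÷ 1.07 kW = 216.0 h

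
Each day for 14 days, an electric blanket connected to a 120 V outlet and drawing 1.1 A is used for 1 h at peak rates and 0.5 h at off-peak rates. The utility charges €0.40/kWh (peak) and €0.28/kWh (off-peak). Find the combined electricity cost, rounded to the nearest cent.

€1.00

Power = 1.1 A × 120 V = 132 W = 0.132 kW
Peak energy = 0.132 kW × 1 h × 14 = 1.848 kWh
Off-peak energy = 0.132 kW × 0.5 h × 14 = 0.924 kWh
Cost = 1.848 × €0.40 + 0.924 × €0.28 = €0.7392 + €0.25872 = €1.00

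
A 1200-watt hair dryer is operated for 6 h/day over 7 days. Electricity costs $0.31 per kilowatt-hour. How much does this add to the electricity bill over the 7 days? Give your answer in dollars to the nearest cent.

$15.62

Runtime = 6 h/day × 7 days = 42 h
Energy = 1.2 kW × 42 h = 50.4 kWh
Cost = 50.4 kWh × $0.31/kWh = $15.62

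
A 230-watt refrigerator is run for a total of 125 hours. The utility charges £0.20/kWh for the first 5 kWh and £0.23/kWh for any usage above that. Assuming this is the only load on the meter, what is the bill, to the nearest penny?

Energy = 0.23 kW × 125 h = 28.75 kWh
Tier 1 (0–5 kWh): 5 × £0.20 = £1
Above 5 kWh: 23.75 × £0.23 = £5.4625
Bill = £6.46

£6.46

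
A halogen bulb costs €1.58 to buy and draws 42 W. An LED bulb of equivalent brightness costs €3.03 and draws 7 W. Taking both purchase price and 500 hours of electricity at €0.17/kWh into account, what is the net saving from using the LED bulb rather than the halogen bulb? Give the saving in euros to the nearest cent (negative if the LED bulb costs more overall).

€1.53

halogen bulb: €1.58 + (42/1000) kW × 500 h × €0.17 = €1.58 + €3.57 = €5.15
LED bulb: €3.03 + (7/1000) kW × 500 h × €0.17 = €3.03 + €0.595 = €3.625
Saving = €5.15 − €3.625 = €1.525 → €1.53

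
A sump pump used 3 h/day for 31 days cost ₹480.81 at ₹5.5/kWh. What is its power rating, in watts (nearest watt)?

940 W

Energy = ₹480.81 ÷ ₹5.5/kWh = 87.42 kWh
Runtime = 3 h/day × 31 days = 93 h
Power = 87.42 kWh ÷ 93 h = 0.94 kW = 940 W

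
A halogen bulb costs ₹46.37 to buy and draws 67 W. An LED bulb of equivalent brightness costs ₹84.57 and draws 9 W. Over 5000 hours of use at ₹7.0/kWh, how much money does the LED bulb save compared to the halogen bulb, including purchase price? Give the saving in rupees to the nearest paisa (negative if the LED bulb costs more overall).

halogen bulb: ₹46.37 + (67/1000) kW × 5000 h × ₹7.0 = ₹46.37 + ₹2345 = ₹2391.37
LED bulb: ₹84.57 + (9/1000) kW × 5000 h × ₹7.0 = ₹84.57 + ₹315 = ₹399.57
Saving = ₹2391.37 − ₹399.57 = ₹1991.8

₹1991.80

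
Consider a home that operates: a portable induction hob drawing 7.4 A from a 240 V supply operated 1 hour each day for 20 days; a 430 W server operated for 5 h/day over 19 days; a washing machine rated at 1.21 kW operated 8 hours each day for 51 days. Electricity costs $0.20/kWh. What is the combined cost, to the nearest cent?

portable induction hob: Power = 7.4 A × 240 V = 1776 W = 1.776 kW
portable induction hob: Runtime = 1 h/day × 20 days = 20 h
portable induction hob: 1.776 kW × 20 h = 35.52 kWh
server: Runtime = 5 h/day × 19 days = 95 h
server: 0.43 kW × 95 h = 40.85 kWh
washing machine: Runtime = 8 h/day × 51 days = 408 h
washing machine: 1.21 kW × 408 h = 493.68 kWh
Total energy = 570.05 kWh
Cost = 570.05 × $0.20 = $114.01

$114.01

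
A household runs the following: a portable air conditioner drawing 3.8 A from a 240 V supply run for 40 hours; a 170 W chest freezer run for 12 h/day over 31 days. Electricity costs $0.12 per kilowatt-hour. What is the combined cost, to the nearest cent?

portable air conditioner: Power = 3.8 A × 240 V = 912 W = 0.912 kW
portable air conditioner: 0.912 kW × 40 h = 36.48 kWh
chest freezer: Runtime = 12 h/day × 31 days = 372 h
chest freezer: 0.17 kW × 372 h = 63.24 kWh
Total energy = 99.72 kWh
Cost = 99.72 × $0.12 = $11.97

$11.97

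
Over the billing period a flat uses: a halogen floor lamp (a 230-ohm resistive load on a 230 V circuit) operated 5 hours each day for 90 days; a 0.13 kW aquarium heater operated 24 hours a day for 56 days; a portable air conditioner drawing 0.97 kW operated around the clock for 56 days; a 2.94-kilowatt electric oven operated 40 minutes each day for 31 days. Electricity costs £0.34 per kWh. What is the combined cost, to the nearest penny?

£558.50

halogen floor lamp: Power = V²/R = 230²/230 = 230 W = 0.23 kW
halogen floor lamp: Runtime = 5 h/day × 90 days = 450 h
halogen floor lamp: 0.23 kW × 450 h = 103.5 kWh
aquarium heater: Runtime = 24 h × 56 = 1344 h
aquarium heater: 0.13 kW × 1344 h = 174.72 kWh
portable air conditioner: Runtime = 24 h × 56 = 1344 h
portable air conditioner: 0.97 kW × 1344 h = 1303.68 kWh
electric oven: Runtime = 40 min × 31 = 1240 min = 20.666666… h
electric oven: 2.94 kW × 20.666666… h = 60.76 kWh
Total energy = 1642.66 kWh
Cost = 1642.66 × £0.34 = £558.50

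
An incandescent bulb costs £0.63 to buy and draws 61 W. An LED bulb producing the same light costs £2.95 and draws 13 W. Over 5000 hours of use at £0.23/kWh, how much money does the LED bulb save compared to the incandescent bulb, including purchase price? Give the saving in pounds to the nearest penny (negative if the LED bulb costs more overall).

incandescent bulb: £0.63 + (61/1000) kW × 5000 h × £0.23 = £0.63 + £70.15 = £70.78
LED bulb: £2.95 + (13/1000) kW × 5000 h × £0.23 = £2.95 + £14.95 = £17.9
Saving = £70.78 − £17.9 = £52.88

£52.88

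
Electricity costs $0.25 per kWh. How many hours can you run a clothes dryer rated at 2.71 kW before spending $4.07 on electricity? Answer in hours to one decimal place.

6.0 h

Energy available = $4.07 ÷ $0.25/kWh = 16.28 kWh
Hours = 16.28 kWh ÷ 2.71 kW = 6.0 h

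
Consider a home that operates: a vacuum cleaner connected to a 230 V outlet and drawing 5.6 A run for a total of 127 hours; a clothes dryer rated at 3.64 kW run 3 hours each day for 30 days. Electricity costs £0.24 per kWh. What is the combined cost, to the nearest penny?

vacuum cleaner: Power = 5.6 A × 230 V = 1288 W = 1.288 kW
vacuum cleaner: 1.288 kW × 127 h = 163.576 kWh
clothes dryer: Runtime = 3 h/day × 30 days = 90 h
clothes dryer: 3.64 kW × 90 h = 327.6 kWh
Total energy = 491.176 kWh
Cost = 491.176 × £0.24 = £117.88

£117.88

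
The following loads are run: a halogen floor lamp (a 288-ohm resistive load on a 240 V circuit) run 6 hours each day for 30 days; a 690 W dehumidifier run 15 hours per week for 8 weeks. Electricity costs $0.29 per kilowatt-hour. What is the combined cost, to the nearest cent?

halogen floor lamp: Power = V²/R = 240²/288 = 200 W = 0.2 kW
halogen floor lamp: Runtime = 6 h/day × 30 days = 180 h
halogen floor lamp: 0.2 kW × 180 h = 36 kWh
dehumidifier: Runtime = 15 h/week × 8 weeks = 120 h
dehumidifier: 0.69 kW × 120 h = 82.8 kWh
Total energy = 118.8 kWh
Cost = 118.8 × $0.29 = $34.45

$34.45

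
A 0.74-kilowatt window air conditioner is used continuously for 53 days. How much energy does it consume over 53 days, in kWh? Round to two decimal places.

Runtime = 24 h × 53 = 1272 h
Energy = 0.74 kW × 1272 h = 941.28 kWh

941.28 kWh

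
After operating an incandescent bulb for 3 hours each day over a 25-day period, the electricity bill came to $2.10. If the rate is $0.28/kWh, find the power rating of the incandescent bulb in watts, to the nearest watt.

Energy = $2.10 ÷ $0.28/kWh = 7.5 kWh
Runtime = 3 h/day × 25 days = 75 h
Power = 7.5 kWh ÷ 75 h = 0.1 kW = 100 W

100 W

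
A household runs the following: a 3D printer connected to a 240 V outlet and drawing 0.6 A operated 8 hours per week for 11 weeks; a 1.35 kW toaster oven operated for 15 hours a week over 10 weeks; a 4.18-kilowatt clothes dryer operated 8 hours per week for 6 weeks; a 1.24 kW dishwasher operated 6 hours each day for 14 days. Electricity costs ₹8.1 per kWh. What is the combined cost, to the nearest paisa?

3D printer: Power = 0.6 A × 240 V = 144 W = 0.144 kW
3D printer: Runtime = 8 h/week × 11 weeks = 88 h
3D printer: 0.144 kW × 88 h = 12.672 kWh
toaster oven: Runtime = 15 h/week × 10 weeks = 150 h
toaster oven: 1.35 kW × 150 h = 202.5 kWh
clothes dryer: Runtime = 8 h/week × 6 weeks = 48 h
clothes dryer: 4.18 kW × 48 h = 200.64 kWh
dishwasher: Runtime = 6 h/day × 14 days = 84 h
dishwasher: 1.24 kW × 84 h = 104.16 kWh
Total energy = 519.972 kWh
Cost = 519.972 × ₹8.1 = ₹4211.77

₹4211.77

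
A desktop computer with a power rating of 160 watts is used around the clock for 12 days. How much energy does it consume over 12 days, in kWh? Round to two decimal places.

Runtime = 24 h × 12 = 288 h
Energy = 0.16 kW × 288 h = 46.08 kWh

46.08 kWh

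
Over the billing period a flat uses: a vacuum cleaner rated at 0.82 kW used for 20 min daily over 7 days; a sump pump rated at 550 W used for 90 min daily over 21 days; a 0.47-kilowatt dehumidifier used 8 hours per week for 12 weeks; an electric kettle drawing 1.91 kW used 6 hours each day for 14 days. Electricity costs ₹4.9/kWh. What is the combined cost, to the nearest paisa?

vacuum cleaner: Runtime = 20 min × 7 = 140 min = 2.333333… h
vacuum cleaner: 0.82 kW × 2.333333… h = 1.913333… kWh
sump pump: Runtime = 90 min × 21 = 1890 min = 31.5 h
sump pump: 0.55 kW × 31.5 h = 17.325 kWh
dehumidifier: Runtime = 8 h/week × 12 weeks = 96 h
dehumidifier: 0.47 kW × 96 h = 45.12 kWh
electric kettle: Runtime = 6 h/day × 14 days = 84 h
electric kettle: 1.91 kW × 84 h = 160.44 kWh
Total energy = 224.798333… kWh
Cost = 224.798333… × ₹4.9 = ₹1101.51

₹1101.51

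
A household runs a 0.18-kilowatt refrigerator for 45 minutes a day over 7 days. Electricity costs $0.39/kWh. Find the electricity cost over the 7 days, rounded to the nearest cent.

$0.37

Runtime = 45 min × 7 = 315 min = 5.25 h
Energy = 0.18 kW × 5.25 h = 0.945 kWh
Cost = 0.945 kWh × $0.39/kWh = $0.37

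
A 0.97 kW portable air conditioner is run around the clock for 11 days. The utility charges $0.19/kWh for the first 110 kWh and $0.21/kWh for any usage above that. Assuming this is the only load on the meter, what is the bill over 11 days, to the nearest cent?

$51.58

Runtime = 24 h × 11 = 264 h
Energy = 0.97 kW × 264 h = 256.08 kWh
Tier 1 (0–110 kWh): 110 × $0.19 = $20.9
Above 110 kWh: 146.08 × $0.21 = $30.6768
Bill = $51.58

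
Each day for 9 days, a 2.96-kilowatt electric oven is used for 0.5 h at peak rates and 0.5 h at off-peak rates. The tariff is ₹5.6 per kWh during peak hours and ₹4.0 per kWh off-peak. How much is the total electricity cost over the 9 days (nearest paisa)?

Peak energy = 2.96 kW × 0.5 h × 9 = 13.32 kWh
Off-peak energy = 2.96 kW × 0.5 h × 9 = 13.32 kWh
Cost = 13.32 × ₹5.6 + 13.32 × ₹4.0 = ₹74.592 + ₹53.28 = ₹127.87

₹127.87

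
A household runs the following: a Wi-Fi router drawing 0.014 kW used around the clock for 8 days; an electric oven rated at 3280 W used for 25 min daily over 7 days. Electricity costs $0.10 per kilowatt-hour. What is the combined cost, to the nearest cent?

$1.23

Wi-Fi router: Runtime = 24 h × 8 = 192 h
Wi-Fi router: 0.014 kW × 192 h = 2.688 kWh
electric oven: Runtime = 25 min × 7 = 175 min = 2.916666… h
electric oven: 3.28 kW × 2.916666… h = 9.566666… kWh
Total energy = 12.254666… kWh
Cost = 12.254666… × $0.10 = $1.23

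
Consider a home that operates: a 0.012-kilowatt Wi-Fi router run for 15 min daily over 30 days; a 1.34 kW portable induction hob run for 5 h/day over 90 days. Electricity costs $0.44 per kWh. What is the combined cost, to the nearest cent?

$265.36

Wi-Fi router: Runtime = 15 min × 30 = 450 min = 7.5 h
Wi-Fi router: 0.012 kW × 7.5 h = 0.09 kWh
portable induction hob: Runtime = 5 h/day × 90 days = 450 h
portable induction hob: 1.34 kW × 450 h = 603 kWh
Total energy = 603.09 kWh
Cost = 603.09 × $0.44 = $265.36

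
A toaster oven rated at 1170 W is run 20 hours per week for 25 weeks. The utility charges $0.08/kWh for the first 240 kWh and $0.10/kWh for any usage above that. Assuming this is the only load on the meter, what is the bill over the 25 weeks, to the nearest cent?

Runtime = 20 h/week × 25 weeks = 500 h
Energy = 1.17 kW × 500 h = 585 kWh
Tier 1 (0–240 kWh): 240 × $0.08 = $19.2
Above 240 kWh: 345 × $0.10 = $34.5
Bill = $53.70

$53.70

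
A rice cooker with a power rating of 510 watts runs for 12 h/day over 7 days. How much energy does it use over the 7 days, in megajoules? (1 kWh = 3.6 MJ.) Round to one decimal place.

154.2 MJ

Runtime = 12 h/day × 7 days = 84 h
Energy = 0.51 kW × 84 h = 42.84 kWh
= 42.84 × 3.6 MJ = 154.2 MJ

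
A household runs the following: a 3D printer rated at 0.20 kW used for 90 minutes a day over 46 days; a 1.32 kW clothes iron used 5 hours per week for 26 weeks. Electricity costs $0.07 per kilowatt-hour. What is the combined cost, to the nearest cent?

$12.98

3D printer: Runtime = 90 min × 46 = 4140 min = 69 h
3D printer: 0.2 kW × 69 h = 13.8 kWh
clothes iron: Runtime = 5 h/week × 26 weeks = 130 h
clothes iron: 1.32 kW × 130 h = 171.6 kWh
Total energy = 185.4 kWh
Cost = 185.4 × $0.07 = $12.98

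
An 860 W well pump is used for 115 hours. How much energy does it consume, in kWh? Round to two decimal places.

Energy = 0.86 kW × 115 h = 98.9 kWh

98.90 kWh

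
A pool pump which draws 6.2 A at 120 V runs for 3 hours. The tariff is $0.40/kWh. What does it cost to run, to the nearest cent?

Power = 6.2 A × 120 V = 744 W = 0.744 kW
Energy = 0.744 kW × 3 h = 2.232 kWh
Cost = 2.232 kWh × $0.40/kWh = $0.89

$0.89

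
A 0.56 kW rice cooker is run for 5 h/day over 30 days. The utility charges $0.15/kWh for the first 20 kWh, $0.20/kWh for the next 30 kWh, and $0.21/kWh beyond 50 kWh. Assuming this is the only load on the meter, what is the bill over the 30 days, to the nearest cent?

Runtime = 5 h/day × 30 days = 150 h
Energy = 0.56 kW × 150 h = 84 kWh
Tier 1 (0–20 kWh): 20 × $0.15 = $3
Tier 2 (20–50 kWh): 30 × $0.20 = $6
Above 50 kWh: 34 × $0.21 = $7.14
Bill = $16.14

$16.14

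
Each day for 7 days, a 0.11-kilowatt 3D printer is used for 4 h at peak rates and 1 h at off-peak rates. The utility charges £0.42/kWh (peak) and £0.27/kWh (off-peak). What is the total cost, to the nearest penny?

Peak energy = 0.11 kW × 4 h × 7 = 3.08 kWh
Off-peak energy = 0.11 kW × 1 h × 7 = 0.77 kWh
Cost = 3.08 × £0.42 + 0.77 × £0.27 = £1.2936 + £0.2079 = £1.50

£1.50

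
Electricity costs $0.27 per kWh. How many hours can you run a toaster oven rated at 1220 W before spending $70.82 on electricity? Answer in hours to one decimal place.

215.0 h

Energy available = $70.82 ÷ $0.27/kWh = 262.2963 kWh
Hours = 262.2963 kWh ÷ 1.22 kW = 215.0 h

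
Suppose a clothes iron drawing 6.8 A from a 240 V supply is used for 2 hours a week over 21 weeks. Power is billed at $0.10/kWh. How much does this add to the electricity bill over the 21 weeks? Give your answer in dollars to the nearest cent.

$6.85

Power = 6.8 A × 240 V = 1632 W = 1.632 kW
Runtime = 2 h/week × 21 weeks = 42 h
Energy = 1.632 kW × 42 h = 68.544 kWh
Cost = 68.544 kWh × $0.10/kWh = $6.85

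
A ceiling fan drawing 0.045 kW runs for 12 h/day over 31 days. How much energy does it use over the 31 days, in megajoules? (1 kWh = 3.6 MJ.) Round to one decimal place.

Runtime = 12 h/day × 31 days = 372 h
Energy = 0.045 kW × 372 h = 16.74 kWh
= 16.74 × 3.6 MJ = 60.3 MJ

60.3 MJ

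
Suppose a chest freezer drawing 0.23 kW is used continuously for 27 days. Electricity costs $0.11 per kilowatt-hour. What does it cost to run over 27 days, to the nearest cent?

$16.39

Runtime = 24 h × 27 = 648 h
Energy = 0.23 kW × 648 h = 149.04 kWh
Cost = 149.04 kWh × $0.11/kWh = $16.39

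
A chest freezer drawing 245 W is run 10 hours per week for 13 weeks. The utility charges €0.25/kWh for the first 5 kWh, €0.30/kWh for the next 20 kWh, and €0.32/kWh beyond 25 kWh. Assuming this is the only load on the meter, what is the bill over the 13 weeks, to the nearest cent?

Runtime = 10 h/week × 13 weeks = 130 h
Energy = 0.245 kW × 130 h = 31.85 kWh
Tier 1 (0–5 kWh): 5 × €0.25 = €1.25
Tier 2 (5–25 kWh): 20 × €0.30 = €6
Above 25 kWh: 6.85 × €0.32 = €2.192
Bill = €9.44

€9.44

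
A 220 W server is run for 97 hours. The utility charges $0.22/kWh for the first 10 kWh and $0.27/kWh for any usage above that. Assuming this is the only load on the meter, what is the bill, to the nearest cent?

$5.26

Energy = 0.22 kW × 97 h = 21.34 kWh
Tier 1 (0–10 kWh): 10 × $0.22 = $2.2
Above 10 kWh: 11.34 × $0.27 = $3.0618
Bill = $5.26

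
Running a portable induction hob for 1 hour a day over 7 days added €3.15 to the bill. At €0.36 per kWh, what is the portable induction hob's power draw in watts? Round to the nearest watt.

1250 W

Energy = €3.15 ÷ €0.36/kWh = 8.75 kWh
Runtime = 1 h/day × 7 days = 7 h
Power = 8.75 kWh ÷ 7 h = 1.25 kW = 1250 W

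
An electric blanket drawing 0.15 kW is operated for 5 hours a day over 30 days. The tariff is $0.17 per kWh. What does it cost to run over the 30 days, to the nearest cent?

$3.83

Runtime = 5 h/day × 30 days = 150 h
Energy = 0.15 kW × 150 h = 22.5 kWh
Cost = 22.5 kWh × $0.17/kWh = $3.83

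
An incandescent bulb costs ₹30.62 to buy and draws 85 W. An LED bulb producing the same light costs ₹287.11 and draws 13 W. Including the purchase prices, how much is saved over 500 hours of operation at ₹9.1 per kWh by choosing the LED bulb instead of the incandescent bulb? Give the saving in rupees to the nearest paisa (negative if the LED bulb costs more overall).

₹71.11

incandescent bulb: ₹30.62 + (85/1000) kW × 500 h × ₹9.1 = ₹30.62 + ₹386.75 = ₹417.37
LED bulb: ₹287.11 + (13/1000) kW × 500 h × ₹9.1 = ₹287.11 + ₹59.15 = ₹346.26
Saving = ₹417.37 − ₹346.26 = ₹71.11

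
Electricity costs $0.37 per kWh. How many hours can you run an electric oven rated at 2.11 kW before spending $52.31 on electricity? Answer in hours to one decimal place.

Energy available = $52.31 ÷ $0.37/kWh = 141.3784 kWh
Hours = 141.3784 kWh ÷ 2.11 kW = 67.0 h

67.0 h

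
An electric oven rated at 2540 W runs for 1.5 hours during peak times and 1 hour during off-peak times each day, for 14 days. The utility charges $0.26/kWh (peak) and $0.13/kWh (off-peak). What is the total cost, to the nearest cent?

Peak energy = 2.54 kW × 1.5 h × 14 = 53.34 kWh
Off-peak energy = 2.54 kW × 1 h × 14 = 35.56 kWh
Cost = 53.34 × $0.26 + 35.56 × $0.13 = $13.8684 + $4.6228 = $18.49

$18.49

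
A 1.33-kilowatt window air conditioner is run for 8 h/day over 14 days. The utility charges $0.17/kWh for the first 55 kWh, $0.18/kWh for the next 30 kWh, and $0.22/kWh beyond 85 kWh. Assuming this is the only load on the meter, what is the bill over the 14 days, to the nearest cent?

$28.82

Runtime = 8 h/day × 14 days = 112 h
Energy = 1.33 kW × 112 h = 148.96 kWh
Tier 1 (0–55 kWh): 55 × $0.17 = $9.35
Tier 2 (55–85 kWh): 30 × $0.18 = $5.4
Above 85 kWh: 63.96 × $0.22 = $14.0712
Bill = $28.82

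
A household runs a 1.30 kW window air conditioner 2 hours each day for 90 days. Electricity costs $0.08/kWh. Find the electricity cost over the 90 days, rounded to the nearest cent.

$18.72

Runtime = 2 h/day × 90 days = 180 h
Energy = 1.3 kW × 180 h = 234 kWh
Cost = 234 kWh × $0.08/kWh = $18.72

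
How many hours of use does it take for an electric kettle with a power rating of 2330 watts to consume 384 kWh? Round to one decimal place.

164.8 h

Hours = 384 kWh ÷ 2.33 kW = 164.8 h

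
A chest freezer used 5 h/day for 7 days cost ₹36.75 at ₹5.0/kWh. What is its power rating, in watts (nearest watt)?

Energy = ₹36.75 ÷ ₹5.0/kWh = 7.35 kWh
Runtime = 5 h/day × 7 days = 35 h
Power = 7.35 kWh ÷ 35 h = 0.21 kW = 210 W

210 W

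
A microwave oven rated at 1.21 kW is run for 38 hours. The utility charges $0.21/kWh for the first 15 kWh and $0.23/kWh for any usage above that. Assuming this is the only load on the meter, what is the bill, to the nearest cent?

Energy = 1.21 kW × 38 h = 45.98 kWh
Tier 1 (0–15 kWh): 15 × $0.21 = $3.15
Above 15 kWh: 30.98 × $0.23 = $7.1254
Bill = $10.28

$10.28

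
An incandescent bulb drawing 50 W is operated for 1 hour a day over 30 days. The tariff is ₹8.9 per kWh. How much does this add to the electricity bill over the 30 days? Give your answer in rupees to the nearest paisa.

Runtime = 1 h/day × 30 days = 30 h
Energy = 0.05 kW × 30 h = 1.5 kWh
Cost = 1.5 kWh × ₹8.9/kWh = ₹13.35

₹13.35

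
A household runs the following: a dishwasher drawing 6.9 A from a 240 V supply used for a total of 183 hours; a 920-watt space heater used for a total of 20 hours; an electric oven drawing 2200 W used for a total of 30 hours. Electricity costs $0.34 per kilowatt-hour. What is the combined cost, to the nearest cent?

$131.73

dishwasher: Power = 6.9 A × 240 V = 1656 W = 1.656 kW
dishwasher: 1.656 kW × 183 h = 303.048 kWh
space heater: 0.92 kW × 20 h = 18.4 kWh
electric oven: 2.2 kW × 30 h = 66 kWh
Total energy = 387.448 kWh
Cost = 387.448 × $0.34 = $131.73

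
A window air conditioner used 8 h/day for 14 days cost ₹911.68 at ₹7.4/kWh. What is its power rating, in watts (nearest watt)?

Energy = ₹911.68 ÷ ₹7.4/kWh = 123.2 kWh
Runtime = 8 h/day × 14 days = 112 h
Power = 123.2 kWh ÷ 112 h = 1.1 kW = 1100 W

1100 W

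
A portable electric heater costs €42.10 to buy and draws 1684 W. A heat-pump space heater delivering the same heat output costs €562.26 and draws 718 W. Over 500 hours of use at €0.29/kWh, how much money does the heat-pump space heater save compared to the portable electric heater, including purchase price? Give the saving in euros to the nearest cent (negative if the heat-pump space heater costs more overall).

portable electric heater: €42.10 + (1684/1000) kW × 500 h × €0.29 = €42.10 + €244.18 = €286.28
heat-pump space heater: €562.26 + (718/1000) kW × 500 h × €0.29 = €562.26 + €104.11 = €666.37
Saving = €286.28 − €666.37 = −€380.09

-€380.09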